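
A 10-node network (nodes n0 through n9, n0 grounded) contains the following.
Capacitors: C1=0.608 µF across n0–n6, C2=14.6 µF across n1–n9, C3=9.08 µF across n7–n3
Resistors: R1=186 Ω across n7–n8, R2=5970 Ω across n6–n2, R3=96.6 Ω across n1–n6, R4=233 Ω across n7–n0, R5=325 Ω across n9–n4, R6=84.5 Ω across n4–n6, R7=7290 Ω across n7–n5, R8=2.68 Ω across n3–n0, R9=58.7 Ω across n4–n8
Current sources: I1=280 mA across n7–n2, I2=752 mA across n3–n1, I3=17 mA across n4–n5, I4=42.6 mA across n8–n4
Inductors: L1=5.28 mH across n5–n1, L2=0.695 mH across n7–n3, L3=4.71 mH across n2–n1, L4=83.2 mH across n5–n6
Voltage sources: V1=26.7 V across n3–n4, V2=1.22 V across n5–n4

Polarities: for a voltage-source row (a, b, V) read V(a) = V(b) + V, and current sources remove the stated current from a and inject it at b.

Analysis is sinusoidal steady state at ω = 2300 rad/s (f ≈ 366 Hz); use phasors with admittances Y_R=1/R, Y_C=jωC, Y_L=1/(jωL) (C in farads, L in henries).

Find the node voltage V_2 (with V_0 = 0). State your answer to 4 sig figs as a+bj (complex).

-24.33+15.31j V

Element admittances at ω=2300 rad/s:
  Y(C1) = 0.000+0.001398j S between n0,n6
  Y(R1) = 0.005376+0.000j S between n7,n8
  I1: injects 0.28 A into n2 (from n7)
  Y(C2) = 0.000+0.03358j S between n1,n9
  I2: injects 0.752 A into n1 (from n3)
  Y(R2) = 0.0001675+0.000j S between n6,n2
  Y(L1) = 0.000-0.08235j S between n5,n1
  I3: injects 0.017 A into n5 (from n4)
  Y(R3) = 0.01035+0.000j S between n1,n6
  Y(R4) = 0.004292+0.000j S between n7,n0
  Y(C3) = 0.000+0.02088j S between n7,n3
  Y(R5) = 0.003077+0.000j S between n9,n4
  Y(L2) = 0.000-0.6256j S between n7,n3
  Y(L3) = 0.000-0.09231j S between n2,n1
  Y(R6) = 0.01183+0.000j S between n4,n6
  I4: injects 0.0426 A into n4 (from n8)
  Y(R7) = 0.0001372+0.000j S between n7,n5
  Y(R8) = 0.3731+0.000j S between n3,n0
  Y(L4) = 0.000-0.005226j S between n5,n6
  Y(R9) = 0.01704+0.000j S between n4,n8
  V1: constraint V(n3)−V(n4) = 26.7
  V2: constraint V(n5)−V(n4) = 1.22
Assemble and solve the 11×11 MNA system:
  V(n1)=-24.34+12.28j  V(n2)=-24.33+15.31j  V(n3)=0.02686+0.1068j  V(n4)=-26.67+0.1068j  V(n5)=-25.45+0.1068j  V(n6)=-26.79+7.223j  V(n7)=0.01824-0.5594j  V(n8)=-22.17-0.05299j  V(n9)=-25.47+12.39j
  i(V1)=-1.165-0.03465j  i(V2)=1.060-0.08465j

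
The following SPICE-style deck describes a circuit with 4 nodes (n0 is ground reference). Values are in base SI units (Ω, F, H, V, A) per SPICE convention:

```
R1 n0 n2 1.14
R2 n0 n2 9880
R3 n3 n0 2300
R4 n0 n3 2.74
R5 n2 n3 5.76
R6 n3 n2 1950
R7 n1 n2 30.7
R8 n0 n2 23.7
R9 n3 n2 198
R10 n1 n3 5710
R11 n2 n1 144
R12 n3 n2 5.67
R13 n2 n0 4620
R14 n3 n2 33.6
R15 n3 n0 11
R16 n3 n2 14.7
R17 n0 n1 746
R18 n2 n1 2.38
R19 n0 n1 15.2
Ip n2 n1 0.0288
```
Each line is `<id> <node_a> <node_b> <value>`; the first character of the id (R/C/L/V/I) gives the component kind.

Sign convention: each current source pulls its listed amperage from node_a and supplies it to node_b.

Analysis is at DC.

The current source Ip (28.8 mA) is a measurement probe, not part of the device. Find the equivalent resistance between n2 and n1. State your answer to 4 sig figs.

Apply KCL at each of the 3 non-ground nodes and solve the resulting linear system.
Node n1: branches {R7, R10, R11, R17, R18, R19, Ip} → V_1 = 0.05199
Node n2: branches {R1, R2, R5, R6, R7, R8, R9, R11, R12, R13, R14, R16, R18, Ip} → V_2 = -0.003047
Node n3: branches {R3, R4, R5, R6, R9, R10, R12, R14, R15, R16} → V_3 = -0.001508

R_eq = 1.911 Ω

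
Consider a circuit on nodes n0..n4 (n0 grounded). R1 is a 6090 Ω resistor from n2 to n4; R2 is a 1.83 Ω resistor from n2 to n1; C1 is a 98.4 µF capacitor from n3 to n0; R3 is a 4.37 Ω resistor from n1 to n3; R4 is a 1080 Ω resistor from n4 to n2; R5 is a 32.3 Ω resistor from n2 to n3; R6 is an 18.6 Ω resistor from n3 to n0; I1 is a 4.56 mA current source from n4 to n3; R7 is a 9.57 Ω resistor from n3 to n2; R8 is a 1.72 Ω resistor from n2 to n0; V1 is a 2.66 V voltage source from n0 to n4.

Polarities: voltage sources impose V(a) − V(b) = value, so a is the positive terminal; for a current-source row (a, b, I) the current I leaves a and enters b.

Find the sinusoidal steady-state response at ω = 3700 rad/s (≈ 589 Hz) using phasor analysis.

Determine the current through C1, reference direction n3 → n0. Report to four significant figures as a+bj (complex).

0.002432+0.001672j A

MNA unknowns: 4 node voltages V₁..V_4 plus 1 source current (V1)
R1: Y=0.0001642+0.000j on G[2,4]
R2: Y=0.5464+0.000j on G[2,1]
C1: Y=0.000+0.3641j on G[3,0]
R3: Y=0.2288+0.000j on G[1,3]
R4: Y=0.0009259+0.000j on G[4,2]
R5: Y=0.03096+0.000j on G[2,3]
R6: Y=0.05376+0.000j on G[3,0]
I1: z[4]−=0.00456, z[3]+=0.00456
R7: Y=0.1045+0.000j on G[3,2]
R8: Y=0.5814+0.000j on G[2,0]
V1: row V0−V4=2.66, i_V1 at 0,4
solve → V1=0.0001234-0.003560j, V2=-0.001748-0.002254j, V3=0.004592-0.006679j, V4=-2.660+0.000j
aux → i_V1=0.001662+2.457e-06j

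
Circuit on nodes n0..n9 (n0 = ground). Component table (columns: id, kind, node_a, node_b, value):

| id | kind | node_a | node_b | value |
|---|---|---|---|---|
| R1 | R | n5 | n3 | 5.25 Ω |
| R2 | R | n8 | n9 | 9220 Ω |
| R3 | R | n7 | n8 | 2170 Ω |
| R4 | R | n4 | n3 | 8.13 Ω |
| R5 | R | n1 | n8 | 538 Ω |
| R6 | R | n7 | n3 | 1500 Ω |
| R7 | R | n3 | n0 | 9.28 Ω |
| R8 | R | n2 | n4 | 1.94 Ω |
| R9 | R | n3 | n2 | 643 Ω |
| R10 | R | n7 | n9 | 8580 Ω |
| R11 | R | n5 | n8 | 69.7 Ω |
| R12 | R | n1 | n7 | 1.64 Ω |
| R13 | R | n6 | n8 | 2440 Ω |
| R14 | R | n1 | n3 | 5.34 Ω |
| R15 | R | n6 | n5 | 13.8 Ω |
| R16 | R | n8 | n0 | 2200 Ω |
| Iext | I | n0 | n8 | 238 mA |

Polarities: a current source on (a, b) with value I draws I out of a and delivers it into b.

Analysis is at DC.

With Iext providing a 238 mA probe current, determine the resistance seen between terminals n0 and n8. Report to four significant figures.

R_eq = 69.37 Ω

Element admittances at DC:
  Y(R1) = 0.1905 S between n5,n3
  Y(R2) = 0.0001085 S between n8,n9
  Y(R3) = 0.0004608 S between n7,n8
  Y(R4) = 0.1230 S between n4,n3
  Y(R5) = 0.001859 S between n1,n8
  Y(R6) = 0.0006667 S between n7,n3
  Y(R7) = 0.1078 S between n3,n0
  Y(R8) = 0.5155 S between n2,n4
  Y(R9) = 0.001555 S between n3,n2
  Y(R10) = 0.0001166 S between n7,n9
  Y(R11) = 0.01435 S between n5,n8
  Y(R12) = 0.6098 S between n1,n7
  Y(R13) = 0.0004098 S between n6,n8
  Y(R14) = 0.1873 S between n1,n3
  Y(R15) = 0.07246 S between n6,n5
  Y(R16) = 0.0004545 S between n8,n0
  Iext: injects 0.238 A into n8 (from n0)
Assemble and solve the 9×9 MNA system:
  V(n1)=2.318  V(n2)=2.139  V(n3)=2.139  V(n4)=2.139  V(n5)=3.172  V(n6)=3.247  V(n7)=2.330  V(n8)=16.51  V(n9)=9.165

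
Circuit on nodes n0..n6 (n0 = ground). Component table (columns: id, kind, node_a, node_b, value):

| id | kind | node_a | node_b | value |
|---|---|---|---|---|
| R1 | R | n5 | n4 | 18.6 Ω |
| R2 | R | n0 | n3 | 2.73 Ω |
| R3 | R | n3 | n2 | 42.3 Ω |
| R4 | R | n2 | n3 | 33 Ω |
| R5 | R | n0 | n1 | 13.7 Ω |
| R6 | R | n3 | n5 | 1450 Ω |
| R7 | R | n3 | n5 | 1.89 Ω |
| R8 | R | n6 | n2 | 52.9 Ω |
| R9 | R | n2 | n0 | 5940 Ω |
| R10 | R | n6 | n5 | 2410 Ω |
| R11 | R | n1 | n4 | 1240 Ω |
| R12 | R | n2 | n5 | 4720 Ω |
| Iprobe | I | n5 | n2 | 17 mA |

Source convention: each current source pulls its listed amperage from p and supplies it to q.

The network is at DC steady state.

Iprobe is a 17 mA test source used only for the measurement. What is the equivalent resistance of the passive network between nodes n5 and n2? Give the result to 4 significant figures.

R_eq = 20.11 Ω

MNA unknowns: 6 node voltages V₁..V_6
R1: Y=0.05376 on G[5,4]
R2: Y=0.3663 on G[0,3]
R3: Y=0.02364 on G[3,2]
R4: Y=0.03030 on G[2,3]
R5: Y=0.07299 on G[0,1]
R6: Y=0.0006897 on G[3,5]
R7: Y=0.5291 on G[3,5]
R8: Y=0.01890 on G[6,2]
R9: Y=0.0001684 on G[2,0]
R10: Y=0.0004149 on G[6,5]
R11: Y=0.0008065 on G[1,4]
R12: Y=0.0002119 on G[2,5]
Iprobe: z[5]−=0.017, z[2]+=0.017
solve → V1=-0.0003415, V2=0.3102, V3=-7.450e-05, V4=-0.03125, V5=-0.03172, V6=0.3028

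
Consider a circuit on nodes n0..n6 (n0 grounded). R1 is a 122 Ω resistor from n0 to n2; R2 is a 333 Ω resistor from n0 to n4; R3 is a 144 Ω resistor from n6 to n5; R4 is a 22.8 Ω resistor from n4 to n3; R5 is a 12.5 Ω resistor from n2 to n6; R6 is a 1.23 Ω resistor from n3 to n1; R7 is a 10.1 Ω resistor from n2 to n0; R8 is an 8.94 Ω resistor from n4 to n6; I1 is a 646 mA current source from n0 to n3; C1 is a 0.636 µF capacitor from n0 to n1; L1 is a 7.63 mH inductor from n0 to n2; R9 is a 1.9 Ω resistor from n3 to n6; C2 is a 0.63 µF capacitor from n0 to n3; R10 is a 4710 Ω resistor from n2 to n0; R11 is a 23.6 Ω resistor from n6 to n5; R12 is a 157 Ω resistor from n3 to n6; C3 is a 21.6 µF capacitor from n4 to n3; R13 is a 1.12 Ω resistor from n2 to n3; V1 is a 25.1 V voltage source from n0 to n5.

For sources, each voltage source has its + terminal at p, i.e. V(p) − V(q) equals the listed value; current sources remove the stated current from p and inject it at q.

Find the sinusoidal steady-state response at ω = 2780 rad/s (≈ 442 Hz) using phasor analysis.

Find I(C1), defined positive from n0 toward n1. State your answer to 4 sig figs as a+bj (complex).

Element admittances at ω=2780 rad/s:
  Y(R1) = 0.008197+0.000j S between n0,n2
  Y(R2) = 0.003003+0.000j S between n0,n4
  Y(R3) = 0.006944+0.000j S between n6,n5
  Y(R4) = 0.04386+0.000j S between n4,n3
  Y(R5) = 0.08000+0.000j S between n2,n6
  Y(R6) = 0.8130+0.000j S between n3,n1
  Y(R7) = 0.09901+0.000j S between n2,n0
  Y(R8) = 0.1119+0.000j S between n4,n6
  I1: injects 0.646 A into n3 (from n0)
  Y(C1) = 0.000+0.001768j S between n0,n1
  Y(L1) = 0.000-0.04714j S between n0,n2
  Y(R9) = 0.5263+0.000j S between n3,n6
  Y(C2) = 0.000+0.001751j S between n0,n3
  Y(R10) = 0.0002123+0.000j S between n2,n0
  Y(R11) = 0.04237+0.000j S between n6,n5
  Y(R12) = 0.006369+0.000j S between n3,n6
  Y(C3) = 0.000+0.06005j S between n4,n3
  Y(R13) = 0.8929+0.000j S between n2,n3
  V1: constraint V(n0)−V(n5) = 25.1
Assemble and solve the 7×7 MNA system:
  V(n1)=-3.159-0.7986j  V(n2)=-2.918-0.8448j  V(n3)=-3.158-0.8055j  V(n4)=-3.997-0.3978j  V(n5)=-25.10+0.000j  V(n6)=-4.653-0.6993j
  i(V1)=-1.008+0.03449j

-0.001412+0.005586j A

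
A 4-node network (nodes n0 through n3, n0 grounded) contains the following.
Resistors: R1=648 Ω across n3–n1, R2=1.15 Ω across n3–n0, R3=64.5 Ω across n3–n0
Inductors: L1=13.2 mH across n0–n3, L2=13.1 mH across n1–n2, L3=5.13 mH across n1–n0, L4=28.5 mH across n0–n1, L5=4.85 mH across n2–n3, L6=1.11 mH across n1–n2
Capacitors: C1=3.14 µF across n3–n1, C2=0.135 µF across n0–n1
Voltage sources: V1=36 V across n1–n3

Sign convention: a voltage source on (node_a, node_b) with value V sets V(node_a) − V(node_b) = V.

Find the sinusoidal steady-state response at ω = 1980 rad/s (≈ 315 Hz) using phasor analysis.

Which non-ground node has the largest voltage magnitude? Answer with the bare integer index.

MNA unknowns: 3 node voltages V₁..V_3 plus 1 source current (V1)
R1: Y=0.001543+0.000j on G[3,1]
L1: Y=0.000-0.03826j on G[0,3]
L2: Y=0.000-0.03855j on G[1,2]
C1: Y=0.000+0.006217j on G[3,1]
L3: Y=0.000-0.09845j on G[1,0]
L4: Y=0.000-0.01772j on G[0,1]
L5: Y=0.000-0.1041j on G[2,3]
R2: Y=0.8696+0.000j on G[3,0]
C2: Y=0.000+0.0002673j on G[0,1]
L6: Y=0.000-0.4550j on G[1,2]
R3: Y=0.01550+0.000j on G[3,0]
V1: row V1−V3=36, i_V1 at 1,3
solve → V1=35.20+4.576j, V2=28.93+4.576j, V3=-0.7970+4.576j
aux → i_V1=-0.5859+6.952j

1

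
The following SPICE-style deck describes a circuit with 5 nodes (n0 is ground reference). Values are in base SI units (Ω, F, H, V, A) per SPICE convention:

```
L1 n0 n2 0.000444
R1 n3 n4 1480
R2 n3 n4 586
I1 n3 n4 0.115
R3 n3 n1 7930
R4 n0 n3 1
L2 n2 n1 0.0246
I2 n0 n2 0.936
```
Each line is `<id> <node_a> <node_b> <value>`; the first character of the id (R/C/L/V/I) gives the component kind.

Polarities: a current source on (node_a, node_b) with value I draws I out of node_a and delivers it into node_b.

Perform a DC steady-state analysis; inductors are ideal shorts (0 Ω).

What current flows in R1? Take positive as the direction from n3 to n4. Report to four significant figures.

-0.03262 A

Element admittances at DC:
  L1: short n0↔n2 (DC inductor)
  Y(R1) = 0.0006757 S between n3,n4
  Y(R2) = 0.001706 S between n3,n4
  I1: injects 0.115 A into n4 (from n3)
  Y(R3) = 0.0001261 S between n3,n1
  Y(R4) = 1.000 S between n0,n3
  L2: short n2↔n1 (DC inductor)
  I2: injects 0.936 A into n2 (from n0)
Assemble and solve the 6×6 MNA system:
  V(n1)=0.000  V(n2)=0.000  V(n3)=0.000  V(n4)=48.28
  i(L1)=-0.9360  i(L2)=0.000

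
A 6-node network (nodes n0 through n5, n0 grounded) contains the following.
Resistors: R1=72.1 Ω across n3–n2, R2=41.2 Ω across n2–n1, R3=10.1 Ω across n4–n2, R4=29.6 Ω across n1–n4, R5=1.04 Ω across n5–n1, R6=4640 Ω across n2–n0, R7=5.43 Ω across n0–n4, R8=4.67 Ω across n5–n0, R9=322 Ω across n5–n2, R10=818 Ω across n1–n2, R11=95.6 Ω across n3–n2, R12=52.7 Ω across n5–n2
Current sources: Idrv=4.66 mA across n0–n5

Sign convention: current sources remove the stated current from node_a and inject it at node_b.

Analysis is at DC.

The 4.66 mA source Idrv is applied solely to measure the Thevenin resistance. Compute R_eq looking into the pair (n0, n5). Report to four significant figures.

R_eq = 3.827 Ω

MNA unknowns: 5 node voltages V₁..V_5
R1: Y=0.01387 on G[3,2]
R2: Y=0.02427 on G[2,1]
R3: Y=0.09901 on G[4,2]
R4: Y=0.03378 on G[1,4]
R5: Y=0.9615 on G[5,1]
R6: Y=0.0002155 on G[2,0]
R7: Y=0.1842 on G[0,4]
R8: Y=0.2141 on G[5,0]
R9: Y=0.003106 on G[5,2]
R10: Y=0.001222 on G[1,2]
R11: Y=0.01046 on G[3,2]
R12: Y=0.01898 on G[5,2]
Idrv: z[0]−=0.00466, z[5]+=0.00466
solve → V1=0.01717, V2=0.008738, V3=0.008738, V4=0.004559, V5=0.01783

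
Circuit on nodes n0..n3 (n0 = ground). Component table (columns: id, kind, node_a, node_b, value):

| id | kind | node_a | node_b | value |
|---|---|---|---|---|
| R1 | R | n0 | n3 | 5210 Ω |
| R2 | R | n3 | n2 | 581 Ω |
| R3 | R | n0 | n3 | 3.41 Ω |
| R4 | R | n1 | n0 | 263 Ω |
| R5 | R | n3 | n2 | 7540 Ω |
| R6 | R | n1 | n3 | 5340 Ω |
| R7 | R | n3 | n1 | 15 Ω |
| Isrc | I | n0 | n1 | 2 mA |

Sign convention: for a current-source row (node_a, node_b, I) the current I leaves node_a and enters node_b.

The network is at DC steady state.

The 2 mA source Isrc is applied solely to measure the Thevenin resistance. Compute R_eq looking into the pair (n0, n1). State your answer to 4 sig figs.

R_eq = 17.17 Ω

Apply KCL at each of the 3 non-ground nodes and solve the resulting linear system.
Node n1: branches {R4, R6, R7, Isrc} → V_1 = 0.03433
Node n2: branches {R2, R5} → V_2 = 0.006371
Node n3: branches {R1, R2, R3, R5, R6, R7} → V_3 = 0.006371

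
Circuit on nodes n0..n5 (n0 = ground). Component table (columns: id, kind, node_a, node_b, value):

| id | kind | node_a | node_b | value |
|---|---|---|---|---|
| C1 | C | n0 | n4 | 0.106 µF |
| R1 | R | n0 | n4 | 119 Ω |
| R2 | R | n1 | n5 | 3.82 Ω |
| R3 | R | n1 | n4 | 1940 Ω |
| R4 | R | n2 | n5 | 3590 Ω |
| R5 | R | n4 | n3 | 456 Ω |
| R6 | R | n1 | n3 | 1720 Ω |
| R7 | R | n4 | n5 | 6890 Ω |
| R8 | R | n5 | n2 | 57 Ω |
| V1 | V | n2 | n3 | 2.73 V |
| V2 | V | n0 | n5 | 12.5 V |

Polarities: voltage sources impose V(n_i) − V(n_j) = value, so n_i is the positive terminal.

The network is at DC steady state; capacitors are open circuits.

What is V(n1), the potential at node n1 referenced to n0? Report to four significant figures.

-12.49 V

Apply KCL at each of the 5 non-ground nodes and solve the resulting linear system.
Node n1: branches {R2, R3, R6} → V_1 = -12.49
Node n2: branches {R4, R8, V1} → V_2 = -11.17
Node n3: branches {R5, R6, V1} → V_3 = -13.90
Node n4: branches {C1, R1, R3, R5, R7} → V_4 = -3.440
Node n5: branches {R2, R4, R7, R8, V2} → V_5 = -12.50
Source currents: i(V1)=-0.02375, i(V2)=-0.02891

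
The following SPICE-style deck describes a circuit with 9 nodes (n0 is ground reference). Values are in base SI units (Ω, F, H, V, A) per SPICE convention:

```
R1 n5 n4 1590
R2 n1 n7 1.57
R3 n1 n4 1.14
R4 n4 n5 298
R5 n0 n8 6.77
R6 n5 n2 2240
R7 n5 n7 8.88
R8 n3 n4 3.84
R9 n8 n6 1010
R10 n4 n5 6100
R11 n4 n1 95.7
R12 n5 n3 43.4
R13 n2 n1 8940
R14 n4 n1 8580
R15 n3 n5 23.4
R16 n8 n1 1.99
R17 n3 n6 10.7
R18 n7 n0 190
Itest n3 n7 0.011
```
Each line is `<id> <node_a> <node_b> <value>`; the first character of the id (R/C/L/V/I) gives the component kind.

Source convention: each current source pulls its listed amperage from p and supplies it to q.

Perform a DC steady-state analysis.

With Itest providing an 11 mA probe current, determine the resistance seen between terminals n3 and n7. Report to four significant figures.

R_eq = 5.118 Ω

Apply KCL at each of the 8 non-ground nodes and solve the resulting linear system.
Node n1: branches {R2, R3, R11, R13, R14, R16} → V_1 = -0.0005144
Node n2: branches {R6, R13} → V_2 = -0.006374
Node n3: branches {R8, R12, R15, R17, Itest} → V_3 = -0.04333
Node n4: branches {R1, R3, R4, R8, R10, R11, R14} → V_4 = -0.01022
Node n5: branches {R1, R4, R6, R7, R10, R12, R15} → V_5 = -0.007842
Node n6: branches {R9, R17} → V_6 = -0.04288
Node n7: branches {R2, R7, R18, Itest} → V_7 = 0.01297
Node n8: branches {R5, R9, R16} → V_8 = -0.0004621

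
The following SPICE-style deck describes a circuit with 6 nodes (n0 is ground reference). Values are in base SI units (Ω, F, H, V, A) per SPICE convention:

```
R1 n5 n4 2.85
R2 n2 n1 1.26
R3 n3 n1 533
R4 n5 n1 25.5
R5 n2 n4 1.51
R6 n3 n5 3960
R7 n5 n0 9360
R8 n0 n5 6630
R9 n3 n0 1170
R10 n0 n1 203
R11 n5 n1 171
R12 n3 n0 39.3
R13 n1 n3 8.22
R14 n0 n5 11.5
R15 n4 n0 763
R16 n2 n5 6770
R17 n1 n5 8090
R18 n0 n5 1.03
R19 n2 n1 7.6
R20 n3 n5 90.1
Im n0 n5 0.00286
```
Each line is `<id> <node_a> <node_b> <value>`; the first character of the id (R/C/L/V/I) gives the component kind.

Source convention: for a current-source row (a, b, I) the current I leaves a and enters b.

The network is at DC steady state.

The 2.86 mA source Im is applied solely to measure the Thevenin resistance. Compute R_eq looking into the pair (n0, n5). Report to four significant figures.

MNA unknowns: 5 node voltages V₁..V_5
R1: Y=0.3509 on G[5,4]
R2: Y=0.7937 on G[2,1]
R3: Y=0.001876 on G[3,1]
R4: Y=0.03922 on G[5,1]
R5: Y=0.6623 on G[2,4]
R6: Y=0.0002525 on G[3,5]
R7: Y=0.0001068 on G[5,0]
R8: Y=0.0001508 on G[0,5]
R9: Y=0.0008547 on G[3,0]
R10: Y=0.004926 on G[0,1]
R11: Y=0.005848 on G[5,1]
R12: Y=0.02545 on G[3,0]
R13: Y=0.1217 on G[1,3]
R14: Y=0.08696 on G[0,5]
R15: Y=0.001311 on G[4,0]
R16: Y=0.0001477 on G[2,5]
R17: Y=0.0001236 on G[1,5]
R18: Y=0.9709 on G[0,5]
R19: Y=0.1316 on G[2,1]
R20: Y=0.01110 on G[3,5]
Im: z[0]−=0.00286, z[5]+=0.00286
solve → V1=0.002381, V2=0.002430, V3=0.002010, V4=0.002499, V5=0.002639

R_eq = 0.9227 Ω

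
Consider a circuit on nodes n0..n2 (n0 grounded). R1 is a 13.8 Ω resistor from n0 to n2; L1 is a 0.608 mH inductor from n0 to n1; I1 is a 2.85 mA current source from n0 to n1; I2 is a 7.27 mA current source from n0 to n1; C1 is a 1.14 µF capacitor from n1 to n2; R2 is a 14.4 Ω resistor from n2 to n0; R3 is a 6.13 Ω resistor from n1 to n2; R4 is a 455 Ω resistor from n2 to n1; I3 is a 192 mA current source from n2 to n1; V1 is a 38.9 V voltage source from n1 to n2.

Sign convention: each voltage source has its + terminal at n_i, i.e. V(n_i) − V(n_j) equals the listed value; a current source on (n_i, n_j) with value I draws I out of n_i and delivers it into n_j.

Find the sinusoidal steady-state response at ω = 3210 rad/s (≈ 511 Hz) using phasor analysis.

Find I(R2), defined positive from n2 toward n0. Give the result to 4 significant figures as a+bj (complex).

Apply KCL at each of the 2 non-ground nodes and solve the resulting linear system.
Node n1: branches {L1, I1, I2, C1, R3, R4, I3, V1} → V_1 = 2.776+10.02j
Node n2: branches {R1, C1, R2, R3, R4, I3, V1} → V_2 = -36.12+10.02j
Source currents: i(V1)=-11.37+1.280j

-2.509+0.6961j A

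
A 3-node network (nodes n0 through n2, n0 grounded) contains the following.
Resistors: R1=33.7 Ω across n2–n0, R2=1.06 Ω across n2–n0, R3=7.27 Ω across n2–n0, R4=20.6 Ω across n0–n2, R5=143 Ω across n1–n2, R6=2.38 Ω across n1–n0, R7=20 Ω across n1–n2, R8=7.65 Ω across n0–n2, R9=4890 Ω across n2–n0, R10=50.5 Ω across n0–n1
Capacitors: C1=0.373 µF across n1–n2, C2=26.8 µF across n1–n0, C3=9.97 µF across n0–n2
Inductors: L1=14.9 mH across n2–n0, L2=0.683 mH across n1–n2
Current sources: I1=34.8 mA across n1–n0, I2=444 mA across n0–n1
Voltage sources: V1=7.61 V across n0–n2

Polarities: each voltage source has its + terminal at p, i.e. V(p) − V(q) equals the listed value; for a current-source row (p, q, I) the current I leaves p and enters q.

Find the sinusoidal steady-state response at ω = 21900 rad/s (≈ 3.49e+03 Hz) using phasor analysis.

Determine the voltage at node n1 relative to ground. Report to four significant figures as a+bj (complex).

MNA unknowns: 2 node voltages V₁..V_2 plus 1 source current (V1)
R1: Y=0.02967+0.000j on G[2,0]
R2: Y=0.9434+0.000j on G[2,0]
R3: Y=0.1376+0.000j on G[2,0]
C1: Y=0.000+0.008169j on G[1,2]
C2: Y=0.000+0.5869j on G[1,0]
L1: Y=0.000-0.003065j on G[2,0]
R4: Y=0.04854+0.000j on G[0,2]
C3: Y=0.000+0.2183j on G[0,2]
R5: Y=0.006993+0.000j on G[1,2]
R6: Y=0.4202+0.000j on G[1,0]
R7: Y=0.05000+0.000j on G[1,2]
L2: Y=0.000-0.06686j on G[1,2]
I1: z[1]−=0.0348, z[0]+=0.0348
I2: z[0]−=0.444, z[1]+=0.444
R8: Y=0.1307+0.000j on G[0,2]
R9: Y=0.0002045+0.000j on G[2,0]
R10: Y=0.01980+0.000j on G[0,1]
V1: row V0−V2=7.61, i_V1 at 0,2
solve → V1=0.4253+0.4466j, V2=-7.610+0.000j
aux → i_V1=-10.30-1.192j

0.4253+0.4466j V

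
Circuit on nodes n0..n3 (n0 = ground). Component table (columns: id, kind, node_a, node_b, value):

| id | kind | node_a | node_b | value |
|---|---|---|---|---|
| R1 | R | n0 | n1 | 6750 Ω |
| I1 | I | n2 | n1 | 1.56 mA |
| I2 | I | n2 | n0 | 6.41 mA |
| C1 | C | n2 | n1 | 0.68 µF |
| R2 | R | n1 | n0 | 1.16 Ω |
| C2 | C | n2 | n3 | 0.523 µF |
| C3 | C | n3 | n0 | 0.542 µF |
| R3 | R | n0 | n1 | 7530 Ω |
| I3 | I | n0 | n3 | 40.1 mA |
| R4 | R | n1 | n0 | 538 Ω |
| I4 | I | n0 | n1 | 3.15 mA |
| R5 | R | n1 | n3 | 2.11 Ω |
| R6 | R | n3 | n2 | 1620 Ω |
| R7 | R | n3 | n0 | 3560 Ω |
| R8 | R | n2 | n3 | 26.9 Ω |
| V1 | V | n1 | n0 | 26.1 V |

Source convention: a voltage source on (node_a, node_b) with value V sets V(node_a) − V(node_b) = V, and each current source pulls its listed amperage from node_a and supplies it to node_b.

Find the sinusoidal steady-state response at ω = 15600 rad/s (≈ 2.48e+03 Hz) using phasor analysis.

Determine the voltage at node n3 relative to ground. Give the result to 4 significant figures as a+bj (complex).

Apply KCL at each of the 3 non-ground nodes and solve the resulting linear system.
Node n1: branches {R1, I1, C1, R2, R3, R4, I4, R5, V1} → V_1 = 26.10+0.000j
Node n2: branches {I1, I2, C1, C2, R6, R8} → V_2 = 25.86-0.3334j
Node n3: branches {C2, C3, I3, R5, R6, R7, R8} → V_3 = 26.14-0.4606j
Source currents: i(V1)=-22.53-0.2209j

26.14-0.4606j V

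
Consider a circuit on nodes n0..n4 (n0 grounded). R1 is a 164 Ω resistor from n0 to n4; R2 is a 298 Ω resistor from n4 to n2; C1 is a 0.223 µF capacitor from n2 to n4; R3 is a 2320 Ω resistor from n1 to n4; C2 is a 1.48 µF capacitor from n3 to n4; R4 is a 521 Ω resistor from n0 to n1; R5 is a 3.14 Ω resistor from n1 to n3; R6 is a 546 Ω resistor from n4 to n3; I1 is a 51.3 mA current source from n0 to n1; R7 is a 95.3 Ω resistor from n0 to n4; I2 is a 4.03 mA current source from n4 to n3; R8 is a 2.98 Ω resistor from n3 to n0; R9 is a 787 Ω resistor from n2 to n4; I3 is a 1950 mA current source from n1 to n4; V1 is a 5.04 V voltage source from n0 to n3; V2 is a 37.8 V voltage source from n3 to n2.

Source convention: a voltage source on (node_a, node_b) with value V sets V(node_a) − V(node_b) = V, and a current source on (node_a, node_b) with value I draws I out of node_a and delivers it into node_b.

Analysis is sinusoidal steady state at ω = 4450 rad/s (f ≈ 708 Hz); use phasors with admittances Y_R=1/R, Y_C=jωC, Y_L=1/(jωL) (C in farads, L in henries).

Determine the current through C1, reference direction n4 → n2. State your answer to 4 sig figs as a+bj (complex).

Element admittances at ω=4450 rad/s:
  Y(R1) = 0.006098+0.000j S between n0,n4
  Y(R2) = 0.003356+0.000j S between n4,n2
  Y(C1) = 0.000+0.0009923j S between n2,n4
  Y(R3) = 0.0004310+0.000j S between n1,n4
  Y(C2) = 0.000+0.006586j S between n3,n4
  Y(R4) = 0.001919+0.000j S between n0,n1
  Y(R5) = 0.3185+0.000j S between n1,n3
  Y(R6) = 0.001832+0.000j S between n4,n3
  I1: injects 0.0513 A into n1 (from n0)
  Y(R7) = 0.01049+0.000j S between n0,n4
  I2: injects 0.00403 A into n3 (from n4)
  Y(R8) = 0.3356+0.000j S between n3,n0
  Y(R9) = 0.001271+0.000j S between n2,n4
  I3: injects 1.95 A into n4 (from n1)
  V1: constraint V(n0)−V(n3) = 5.04
  V2: constraint V(n3)−V(n2) = 37.8
Assemble and solve the 6×6 MNA system:
  V(n1)=-10.83-0.03293j  V(n2)=-42.84+0.000j  V(n3)=-5.040+0.000j  V(n4)=65.94-24.51j
  i(V1)=-0.6694-0.4066j  i(V2)=-0.5276+0.005432j

0.02432+0.1079j A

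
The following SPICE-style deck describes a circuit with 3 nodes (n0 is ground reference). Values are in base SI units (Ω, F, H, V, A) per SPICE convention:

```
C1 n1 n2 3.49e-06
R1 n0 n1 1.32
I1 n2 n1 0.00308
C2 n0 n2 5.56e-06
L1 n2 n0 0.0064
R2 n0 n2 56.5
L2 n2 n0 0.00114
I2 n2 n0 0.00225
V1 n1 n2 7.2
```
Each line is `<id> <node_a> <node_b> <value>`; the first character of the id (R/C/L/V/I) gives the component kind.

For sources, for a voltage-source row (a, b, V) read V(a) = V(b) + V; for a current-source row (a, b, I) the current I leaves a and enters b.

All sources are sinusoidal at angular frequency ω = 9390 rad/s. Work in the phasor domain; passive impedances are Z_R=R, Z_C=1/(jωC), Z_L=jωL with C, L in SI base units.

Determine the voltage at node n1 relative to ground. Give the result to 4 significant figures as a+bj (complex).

0.2004-0.5223j V

Apply KCL at each of the 2 non-ground nodes and solve the resulting linear system.
Node n1: branches {C1, R1, I1, V1} → V_1 = 0.2004-0.5223j
Node n2: branches {C1, I1, C2, L1, R2, L2, I2, V1} → V_2 = -7.000-0.5223j
Source currents: i(V1)=-0.1488+0.1597j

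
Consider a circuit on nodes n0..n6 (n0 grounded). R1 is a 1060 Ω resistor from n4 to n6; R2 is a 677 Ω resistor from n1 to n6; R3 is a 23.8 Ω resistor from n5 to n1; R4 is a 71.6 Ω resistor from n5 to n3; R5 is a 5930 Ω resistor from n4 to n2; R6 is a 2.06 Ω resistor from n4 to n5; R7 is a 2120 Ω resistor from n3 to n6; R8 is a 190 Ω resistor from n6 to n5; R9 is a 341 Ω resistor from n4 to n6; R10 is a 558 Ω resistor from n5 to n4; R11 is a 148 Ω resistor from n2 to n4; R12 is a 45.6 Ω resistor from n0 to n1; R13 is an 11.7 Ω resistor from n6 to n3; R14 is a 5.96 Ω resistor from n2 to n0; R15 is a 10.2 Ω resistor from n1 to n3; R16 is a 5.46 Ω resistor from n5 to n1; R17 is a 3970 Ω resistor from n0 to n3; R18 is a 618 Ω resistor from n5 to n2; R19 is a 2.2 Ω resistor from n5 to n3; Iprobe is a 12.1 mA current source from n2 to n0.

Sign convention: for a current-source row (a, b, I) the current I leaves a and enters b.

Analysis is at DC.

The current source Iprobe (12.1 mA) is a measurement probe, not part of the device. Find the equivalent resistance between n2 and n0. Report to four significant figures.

R_eq = 5.754 Ω

MNA unknowns: 6 node voltages V₁..V_6
R1: Y=0.0009434 on G[4,6]
R2: Y=0.001477 on G[1,6]
R3: Y=0.04202 on G[5,1]
R4: Y=0.01397 on G[5,3]
R5: Y=0.0001686 on G[4,2]
R6: Y=0.4854 on G[4,5]
R7: Y=0.0004717 on G[3,6]
R8: Y=0.005263 on G[6,5]
R9: Y=0.002933 on G[4,6]
R10: Y=0.001792 on G[5,4]
R11: Y=0.006757 on G[2,4]
R12: Y=0.02193 on G[0,1]
R13: Y=0.08547 on G[6,3]
R14: Y=0.1678 on G[2,0]
R15: Y=0.09804 on G[1,3]
R16: Y=0.1832 on G[5,1]
R17: Y=0.0002519 on G[0,3]
R18: Y=0.001618 on G[5,2]
R19: Y=0.4545 on G[5,3]
Iprobe: z[2]−=0.0121, z[0]+=0.0121
solve → V1=-0.01882, V2=-0.06963, V3=-0.01993, V4=-0.02085, V5=-0.02017, V6=-0.01996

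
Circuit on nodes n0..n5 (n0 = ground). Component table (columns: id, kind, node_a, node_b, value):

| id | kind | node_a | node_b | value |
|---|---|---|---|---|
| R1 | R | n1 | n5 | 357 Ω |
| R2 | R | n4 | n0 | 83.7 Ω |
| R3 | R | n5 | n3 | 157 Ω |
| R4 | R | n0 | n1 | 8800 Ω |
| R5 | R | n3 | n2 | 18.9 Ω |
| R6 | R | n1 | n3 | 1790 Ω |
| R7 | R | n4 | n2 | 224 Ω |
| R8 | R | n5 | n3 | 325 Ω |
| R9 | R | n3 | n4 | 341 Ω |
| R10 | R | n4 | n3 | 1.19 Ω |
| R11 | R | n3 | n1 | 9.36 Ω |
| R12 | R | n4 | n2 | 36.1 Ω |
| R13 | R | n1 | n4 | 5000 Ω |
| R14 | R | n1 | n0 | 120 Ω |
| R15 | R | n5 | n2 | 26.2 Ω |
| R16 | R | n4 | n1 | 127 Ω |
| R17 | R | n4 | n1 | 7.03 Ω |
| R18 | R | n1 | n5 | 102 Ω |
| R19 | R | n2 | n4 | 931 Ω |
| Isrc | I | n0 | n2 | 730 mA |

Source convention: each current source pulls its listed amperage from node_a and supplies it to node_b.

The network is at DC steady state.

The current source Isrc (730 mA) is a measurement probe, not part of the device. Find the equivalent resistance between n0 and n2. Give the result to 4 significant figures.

MNA unknowns: 5 node voltages V₁..V_5
R1: Y=0.002801 on G[1,5]
R2: Y=0.01195 on G[4,0]
R3: Y=0.006369 on G[5,3]
R4: Y=0.0001136 on G[0,1]
R5: Y=0.05291 on G[3,2]
R6: Y=0.0005587 on G[1,3]
R7: Y=0.004464 on G[4,2]
R8: Y=0.003077 on G[5,3]
R9: Y=0.002933 on G[3,4]
R10: Y=0.8403 on G[4,3]
R11: Y=0.1068 on G[3,1]
R12: Y=0.02770 on G[4,2]
R13: Y=0.0002000 on G[1,4]
R14: Y=0.008333 on G[1,0]
R15: Y=0.03817 on G[5,2]
R16: Y=0.007874 on G[4,1]
R17: Y=0.1422 on G[4,1]
R18: Y=0.009804 on G[1,5]
R19: Y=0.001074 on G[2,4]
Isrc: z[0]−=0.73, z[2]+=0.73
solve → V1=35.35, V2=43.54, V3=36.46, V4=36.10, V5=40.72

R_eq = 59.65 Ω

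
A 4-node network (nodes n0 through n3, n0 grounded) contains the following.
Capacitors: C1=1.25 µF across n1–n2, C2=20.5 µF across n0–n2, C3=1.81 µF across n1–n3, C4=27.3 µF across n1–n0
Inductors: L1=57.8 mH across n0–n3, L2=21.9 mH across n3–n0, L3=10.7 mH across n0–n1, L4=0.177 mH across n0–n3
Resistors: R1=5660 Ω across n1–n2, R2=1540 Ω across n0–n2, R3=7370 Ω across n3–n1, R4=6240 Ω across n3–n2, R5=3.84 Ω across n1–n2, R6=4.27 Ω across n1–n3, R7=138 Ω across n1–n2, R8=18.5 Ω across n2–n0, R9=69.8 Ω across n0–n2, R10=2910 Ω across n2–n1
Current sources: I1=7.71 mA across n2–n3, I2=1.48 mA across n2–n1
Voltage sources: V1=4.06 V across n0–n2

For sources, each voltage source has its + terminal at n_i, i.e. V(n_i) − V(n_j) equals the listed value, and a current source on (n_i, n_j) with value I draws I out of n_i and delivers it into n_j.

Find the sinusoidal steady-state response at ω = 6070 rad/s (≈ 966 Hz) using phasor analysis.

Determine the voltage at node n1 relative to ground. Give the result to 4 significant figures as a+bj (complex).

-2.106+0.4196j V

MNA unknowns: 3 node voltages V₁..V_3 plus 1 source current (V1)
C1: Y=0.000+0.007588j on G[1,2]
L1: Y=0.000-0.002850j on G[0,3]
R1: Y=0.0001767+0.000j on G[1,2]
L2: Y=0.000-0.007523j on G[3,0]
L3: Y=0.000-0.01540j on G[0,1]
R2: Y=0.0006494+0.000j on G[0,2]
R3: Y=0.0001357+0.000j on G[3,1]
C2: Y=0.000+0.1244j on G[0,2]
R4: Y=0.0001603+0.000j on G[3,2]
C3: Y=0.000+0.01099j on G[1,3]
I1: z[2]−=0.00771, z[3]+=0.00771
R5: Y=0.2604+0.000j on G[1,2]
R6: Y=0.2342+0.000j on G[1,3]
R7: Y=0.007246+0.000j on G[1,2]
R8: Y=0.05405+0.000j on G[2,0]
L4: Y=0.000-0.9308j on G[0,3]
R9: Y=0.01433+0.000j on G[0,2]
R10: Y=0.0003436+0.000j on G[2,1]
C4: Y=0.000+0.1657j on G[1,0]
I2: z[2]−=0.00148, z[1]+=0.00148
V1: row V0−V2=4.06, i_V1 at 0,2
solve → V1=-2.106+0.4196j, V2=-4.060+0.000j, V3=-0.2011-0.4773j
aux → i_V1=-0.7925-0.6325j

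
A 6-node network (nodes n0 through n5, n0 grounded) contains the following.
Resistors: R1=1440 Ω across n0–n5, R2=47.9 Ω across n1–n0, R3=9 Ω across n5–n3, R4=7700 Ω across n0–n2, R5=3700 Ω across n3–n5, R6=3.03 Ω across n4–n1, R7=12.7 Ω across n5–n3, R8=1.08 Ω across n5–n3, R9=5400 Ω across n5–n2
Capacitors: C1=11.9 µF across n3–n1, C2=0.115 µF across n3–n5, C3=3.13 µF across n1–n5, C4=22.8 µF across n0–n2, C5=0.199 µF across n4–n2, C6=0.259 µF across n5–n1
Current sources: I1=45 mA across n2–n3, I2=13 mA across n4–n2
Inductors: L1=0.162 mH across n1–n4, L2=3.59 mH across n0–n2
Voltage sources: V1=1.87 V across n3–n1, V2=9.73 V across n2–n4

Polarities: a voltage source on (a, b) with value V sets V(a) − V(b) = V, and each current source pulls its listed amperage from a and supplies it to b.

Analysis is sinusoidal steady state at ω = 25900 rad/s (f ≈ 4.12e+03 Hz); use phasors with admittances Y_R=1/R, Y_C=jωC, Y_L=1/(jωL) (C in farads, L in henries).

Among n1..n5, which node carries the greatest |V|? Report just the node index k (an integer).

Apply KCL at each of the 5 non-ground nodes and solve the resulting linear system.
Node n1: branches {C1, R2, C3, L1, R6, C6, V1} → V_1 = -9.243+0.009602j
Node n2: branches {C4, R4, C5, I1, I2, L2, R9, V2} → V_2 = -0.0001052-0.3417j
Node n3: branches {C1, R3, C2, I1, R5, R7, R8, V1} → V_3 = -7.373+0.009602j
Node n4: branches {C5, L1, I2, R6, V2} → V_4 = -9.730-0.3417j
Node n5: branches {R1, R3, C2, C3, R5, R7, C6, R8, R9} → V_5 = -7.379-0.1369j
Source currents: i(V1)=0.03863-0.7399j, i(V2)=-0.2315-0.05001j

4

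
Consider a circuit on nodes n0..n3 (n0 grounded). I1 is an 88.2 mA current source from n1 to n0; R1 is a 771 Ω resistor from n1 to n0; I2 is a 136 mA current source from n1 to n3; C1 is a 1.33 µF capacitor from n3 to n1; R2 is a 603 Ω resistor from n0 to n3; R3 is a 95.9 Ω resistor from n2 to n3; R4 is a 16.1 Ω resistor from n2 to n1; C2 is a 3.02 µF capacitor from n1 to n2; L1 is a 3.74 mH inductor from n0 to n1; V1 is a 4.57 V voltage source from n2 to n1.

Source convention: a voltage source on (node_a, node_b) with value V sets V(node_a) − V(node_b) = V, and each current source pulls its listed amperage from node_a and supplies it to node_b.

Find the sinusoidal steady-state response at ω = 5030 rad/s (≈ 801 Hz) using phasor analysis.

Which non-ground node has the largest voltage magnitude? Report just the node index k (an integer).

3

Apply KCL at each of the 3 non-ground nodes and solve the resulting linear system.
Node n1: branches {I1, R1, I2, C1, R4, C2, L1, V1} → V_1 = -0.3066-2.010j
Node n2: branches {R3, R4, C2, V1} → V_2 = 4.263-2.010j
Node n3: branches {I2, C1, R2, R3} → V_3 = 11.47-8.255j
Source currents: i(V1)=-0.2087-0.1345j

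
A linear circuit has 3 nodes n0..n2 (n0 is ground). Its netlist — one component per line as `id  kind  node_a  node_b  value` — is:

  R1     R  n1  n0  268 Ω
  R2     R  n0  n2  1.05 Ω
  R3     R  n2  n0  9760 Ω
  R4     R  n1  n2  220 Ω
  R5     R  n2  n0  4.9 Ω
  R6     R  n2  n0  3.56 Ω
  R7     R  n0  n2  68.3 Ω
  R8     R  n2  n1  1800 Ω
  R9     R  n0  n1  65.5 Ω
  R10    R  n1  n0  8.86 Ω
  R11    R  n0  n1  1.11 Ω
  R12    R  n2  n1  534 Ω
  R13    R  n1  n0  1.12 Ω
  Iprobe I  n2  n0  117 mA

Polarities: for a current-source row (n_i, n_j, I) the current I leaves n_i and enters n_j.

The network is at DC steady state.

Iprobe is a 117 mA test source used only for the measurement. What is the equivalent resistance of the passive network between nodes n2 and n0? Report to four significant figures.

MNA unknowns: 2 node voltages V₁..V_2
R1: Y=0.003731 on G[1,0]
R2: Y=0.9524 on G[0,2]
R3: Y=0.0001025 on G[2,0]
R4: Y=0.004545 on G[1,2]
R5: Y=0.2041 on G[2,0]
R6: Y=0.2809 on G[2,0]
R7: Y=0.01464 on G[0,2]
R8: Y=0.0005556 on G[2,1]
R9: Y=0.01527 on G[0,1]
R10: Y=0.1129 on G[1,0]
R11: Y=0.9009 on G[0,1]
R12: Y=0.001873 on G[2,1]
R13: Y=0.8929 on G[1,0]
Iprobe: z[2]−=0.117, z[0]+=0.117
solve → V1=-0.0002894, V2=-0.08019

R_eq = 0.6854 Ω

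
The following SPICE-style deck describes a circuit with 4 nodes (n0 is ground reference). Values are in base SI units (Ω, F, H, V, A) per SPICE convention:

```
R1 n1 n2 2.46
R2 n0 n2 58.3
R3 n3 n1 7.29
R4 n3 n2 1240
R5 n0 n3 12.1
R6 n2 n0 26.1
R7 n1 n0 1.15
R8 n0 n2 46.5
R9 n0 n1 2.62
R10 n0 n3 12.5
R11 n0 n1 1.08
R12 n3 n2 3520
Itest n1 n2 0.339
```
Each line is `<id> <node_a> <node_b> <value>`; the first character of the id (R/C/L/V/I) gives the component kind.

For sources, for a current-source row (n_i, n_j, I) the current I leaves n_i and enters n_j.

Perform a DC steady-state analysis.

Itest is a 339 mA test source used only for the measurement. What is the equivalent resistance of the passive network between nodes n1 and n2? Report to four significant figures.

R_eq = 2.075 Ω

Apply KCL at each of the 3 non-ground nodes and solve the resulting linear system.
Node n1: branches {R1, R3, R7, R9, R11, Itest} → V_1 = -0.02342
Node n2: branches {R1, R2, R4, R6, R8, R12, Itest} → V_2 = 0.6799
Node n3: branches {R3, R4, R5, R10, R12} → V_3 = -0.008214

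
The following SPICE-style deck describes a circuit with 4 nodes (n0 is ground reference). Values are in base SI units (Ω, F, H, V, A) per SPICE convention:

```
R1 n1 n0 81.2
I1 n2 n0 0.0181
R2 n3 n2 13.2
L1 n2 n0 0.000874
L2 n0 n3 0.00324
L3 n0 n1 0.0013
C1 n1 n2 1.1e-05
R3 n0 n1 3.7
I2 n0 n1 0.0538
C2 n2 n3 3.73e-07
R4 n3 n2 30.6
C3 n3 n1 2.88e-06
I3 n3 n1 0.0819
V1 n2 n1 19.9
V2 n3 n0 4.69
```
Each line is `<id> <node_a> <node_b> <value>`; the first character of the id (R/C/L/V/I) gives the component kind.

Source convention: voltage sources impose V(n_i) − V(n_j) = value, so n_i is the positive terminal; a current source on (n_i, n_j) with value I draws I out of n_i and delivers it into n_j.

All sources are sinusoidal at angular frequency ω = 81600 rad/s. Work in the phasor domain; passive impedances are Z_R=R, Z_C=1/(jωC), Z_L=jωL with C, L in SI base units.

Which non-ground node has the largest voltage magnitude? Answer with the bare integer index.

Apply KCL at each of the 3 non-ground nodes and solve the resulting linear system.
Node n1: branches {R1, L3, C1, R3, I2, C3, I3, V1} → V_1 = -1.782+3.451j
Node n2: branches {I1, R2, L1, C1, C2, R4, V1} → V_2 = 18.12+3.451j
Node n3: branches {R2, L2, C2, R4, C3, I3, V2} → V_3 = 4.690+0.000j
Source currents: i(V1)=-1.418-18.39j, i(V2)=0.4582-0.7202j

2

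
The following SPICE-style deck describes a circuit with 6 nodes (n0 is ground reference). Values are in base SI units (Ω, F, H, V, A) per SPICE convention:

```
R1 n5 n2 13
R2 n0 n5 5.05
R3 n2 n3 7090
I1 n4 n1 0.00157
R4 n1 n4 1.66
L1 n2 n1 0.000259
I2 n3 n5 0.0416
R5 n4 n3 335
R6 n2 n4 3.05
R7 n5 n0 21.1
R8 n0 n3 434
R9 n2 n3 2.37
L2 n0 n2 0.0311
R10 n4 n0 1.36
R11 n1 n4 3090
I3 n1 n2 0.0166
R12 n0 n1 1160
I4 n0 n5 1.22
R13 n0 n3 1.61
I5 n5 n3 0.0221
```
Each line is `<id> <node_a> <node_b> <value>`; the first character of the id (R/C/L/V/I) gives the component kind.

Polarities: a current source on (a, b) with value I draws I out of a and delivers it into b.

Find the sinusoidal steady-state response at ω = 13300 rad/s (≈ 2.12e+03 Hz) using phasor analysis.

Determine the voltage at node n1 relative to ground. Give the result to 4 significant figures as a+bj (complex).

0.2672-0.1331j V

Element admittances at ω=13300 rad/s:
  Y(R1) = 0.07692+0.000j S between n5,n2
  Y(R2) = 0.1980+0.000j S between n0,n5
  Y(R3) = 0.0001410+0.000j S between n2,n3
  I1: injects 0.00157 A into n1 (from n4)
  Y(R4) = 0.6024+0.000j S between n1,n4
  Y(L1) = 0.000-0.2903j S between n2,n1
  I2: injects 0.0416 A into n5 (from n3)
  Y(R5) = 0.002985+0.000j S between n4,n3
  Y(R6) = 0.3279+0.000j S between n2,n4
  Y(R7) = 0.04739+0.000j S between n5,n0
  Y(R8) = 0.002304+0.000j S between n0,n3
  Y(R9) = 0.4219+0.000j S between n2,n3
  Y(L2) = 0.000-0.002418j S between n0,n2
  Y(R10) = 0.7353+0.000j S between n4,n0
  Y(R11) = 0.0003236+0.000j S between n1,n4
  I3: injects 0.0166 A into n2 (from n1)
  Y(R12) = 0.0008621+0.000j S between n0,n1
  I4: injects 1.22 A into n5 (from n0)
  Y(R13) = 0.6211+0.000j S between n0,n3
  I5: injects 0.0221 A into n3 (from n5)
Assemble and solve the 5×5 MNA system:
  V(n1)=0.2672-0.1331j  V(n2)=0.4772+0.08066j  V(n3)=0.1740+0.03238j  V(n4)=0.1896-0.03215j  V(n5)=3.959+0.01925j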